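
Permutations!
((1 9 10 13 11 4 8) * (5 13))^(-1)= ((1 9 10 5 13 11 4 8))^(-1)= (1 8 4 11 13 5 10 9)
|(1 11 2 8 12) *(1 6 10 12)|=|(1 11 2 8)(6 10 12)|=12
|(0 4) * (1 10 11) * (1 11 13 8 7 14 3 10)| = 6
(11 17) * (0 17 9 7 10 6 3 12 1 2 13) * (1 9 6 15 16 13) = (0 17 11 6 3 12 9 7 10 15 16 13)(1 2) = [17, 2, 1, 12, 4, 5, 3, 10, 8, 7, 15, 6, 9, 0, 14, 16, 13, 11]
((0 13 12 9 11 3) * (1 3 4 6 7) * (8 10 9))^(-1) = (0 3 1 7 6 4 11 9 10 8 12 13)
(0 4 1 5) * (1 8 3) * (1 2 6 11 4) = [1, 5, 6, 2, 8, 0, 11, 7, 3, 9, 10, 4] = (0 1 5)(2 6 11 4 8 3)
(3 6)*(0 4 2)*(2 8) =(0 4 8 2)(3 6) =[4, 1, 0, 6, 8, 5, 3, 7, 2]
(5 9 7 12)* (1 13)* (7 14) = (1 13)(5 9 14 7 12) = [0, 13, 2, 3, 4, 9, 6, 12, 8, 14, 10, 11, 5, 1, 7]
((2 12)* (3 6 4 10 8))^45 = ((2 12)(3 6 4 10 8))^45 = (2 12)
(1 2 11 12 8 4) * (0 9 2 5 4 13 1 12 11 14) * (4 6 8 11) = (0 9 2 14)(1 5 6 8 13)(4 12 11) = [9, 5, 14, 3, 12, 6, 8, 7, 13, 2, 10, 4, 11, 1, 0]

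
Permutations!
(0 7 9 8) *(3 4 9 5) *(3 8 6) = (0 7 5 8)(3 4 9 6) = [7, 1, 2, 4, 9, 8, 3, 5, 0, 6]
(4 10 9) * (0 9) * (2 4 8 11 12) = [9, 1, 4, 3, 10, 5, 6, 7, 11, 8, 0, 12, 2] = (0 9 8 11 12 2 4 10)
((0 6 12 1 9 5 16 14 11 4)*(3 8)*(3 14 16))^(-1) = (16)(0 4 11 14 8 3 5 9 1 12 6)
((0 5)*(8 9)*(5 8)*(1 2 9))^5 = (0 5 9 2 1 8)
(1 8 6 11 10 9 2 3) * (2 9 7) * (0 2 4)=(0 2 3 1 8 6 11 10 7 4)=[2, 8, 3, 1, 0, 5, 11, 4, 6, 9, 7, 10]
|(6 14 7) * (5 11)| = |(5 11)(6 14 7)| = 6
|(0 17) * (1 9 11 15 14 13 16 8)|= 8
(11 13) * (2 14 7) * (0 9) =(0 9)(2 14 7)(11 13) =[9, 1, 14, 3, 4, 5, 6, 2, 8, 0, 10, 13, 12, 11, 7]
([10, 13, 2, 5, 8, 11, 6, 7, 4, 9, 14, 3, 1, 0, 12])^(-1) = (0 13 1 12 14 10)(3 11 5)(4 8)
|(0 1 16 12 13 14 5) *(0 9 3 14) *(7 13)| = |(0 1 16 12 7 13)(3 14 5 9)| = 12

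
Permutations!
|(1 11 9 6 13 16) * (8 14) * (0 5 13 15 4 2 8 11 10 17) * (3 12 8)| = |(0 5 13 16 1 10 17)(2 3 12 8 14 11 9 6 15 4)| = 70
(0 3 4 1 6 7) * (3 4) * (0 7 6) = (7)(0 4 1) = [4, 0, 2, 3, 1, 5, 6, 7]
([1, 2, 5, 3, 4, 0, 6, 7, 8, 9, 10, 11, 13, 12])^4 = (13)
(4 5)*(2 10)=[0, 1, 10, 3, 5, 4, 6, 7, 8, 9, 2]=(2 10)(4 5)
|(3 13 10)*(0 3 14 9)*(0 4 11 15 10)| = 6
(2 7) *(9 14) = (2 7)(9 14) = [0, 1, 7, 3, 4, 5, 6, 2, 8, 14, 10, 11, 12, 13, 9]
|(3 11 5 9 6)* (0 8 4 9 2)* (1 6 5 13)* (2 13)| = 11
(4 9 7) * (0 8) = (0 8)(4 9 7) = [8, 1, 2, 3, 9, 5, 6, 4, 0, 7]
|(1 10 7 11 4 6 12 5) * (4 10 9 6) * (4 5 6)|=12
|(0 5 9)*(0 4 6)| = |(0 5 9 4 6)| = 5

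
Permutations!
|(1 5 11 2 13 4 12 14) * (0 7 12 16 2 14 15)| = |(0 7 12 15)(1 5 11 14)(2 13 4 16)| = 4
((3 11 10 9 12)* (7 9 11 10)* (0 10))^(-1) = (0 3 12 9 7 11 10)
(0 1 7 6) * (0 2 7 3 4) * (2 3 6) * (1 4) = (0 4)(1 6 3)(2 7) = [4, 6, 7, 1, 0, 5, 3, 2]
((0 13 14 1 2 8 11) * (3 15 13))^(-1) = (0 11 8 2 1 14 13 15 3)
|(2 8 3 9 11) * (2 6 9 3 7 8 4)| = 6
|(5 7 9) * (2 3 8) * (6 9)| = |(2 3 8)(5 7 6 9)| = 12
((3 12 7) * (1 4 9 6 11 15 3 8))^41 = (1 4 9 6 11 15 3 12 7 8)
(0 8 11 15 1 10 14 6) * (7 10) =[8, 7, 2, 3, 4, 5, 0, 10, 11, 9, 14, 15, 12, 13, 6, 1] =(0 8 11 15 1 7 10 14 6)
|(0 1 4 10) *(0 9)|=|(0 1 4 10 9)|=5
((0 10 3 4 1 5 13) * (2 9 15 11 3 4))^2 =((0 10 4 1 5 13)(2 9 15 11 3))^2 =(0 4 5)(1 13 10)(2 15 3 9 11)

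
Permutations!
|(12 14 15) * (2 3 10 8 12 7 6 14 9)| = |(2 3 10 8 12 9)(6 14 15 7)| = 12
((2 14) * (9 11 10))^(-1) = (2 14)(9 10 11)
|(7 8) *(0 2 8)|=4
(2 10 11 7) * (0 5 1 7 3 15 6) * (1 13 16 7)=(0 5 13 16 7 2 10 11 3 15 6)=[5, 1, 10, 15, 4, 13, 0, 2, 8, 9, 11, 3, 12, 16, 14, 6, 7]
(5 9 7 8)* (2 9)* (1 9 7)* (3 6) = (1 9)(2 7 8 5)(3 6) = [0, 9, 7, 6, 4, 2, 3, 8, 5, 1]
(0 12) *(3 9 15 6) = (0 12)(3 9 15 6) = [12, 1, 2, 9, 4, 5, 3, 7, 8, 15, 10, 11, 0, 13, 14, 6]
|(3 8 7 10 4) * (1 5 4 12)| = 8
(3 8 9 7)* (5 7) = (3 8 9 5 7) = [0, 1, 2, 8, 4, 7, 6, 3, 9, 5]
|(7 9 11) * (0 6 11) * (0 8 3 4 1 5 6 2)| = 18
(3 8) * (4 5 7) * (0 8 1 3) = [8, 3, 2, 1, 5, 7, 6, 4, 0] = (0 8)(1 3)(4 5 7)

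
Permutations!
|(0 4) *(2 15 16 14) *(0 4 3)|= |(0 3)(2 15 16 14)|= 4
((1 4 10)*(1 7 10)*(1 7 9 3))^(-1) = ((1 4 7 10 9 3))^(-1) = (1 3 9 10 7 4)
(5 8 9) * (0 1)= (0 1)(5 8 9)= [1, 0, 2, 3, 4, 8, 6, 7, 9, 5]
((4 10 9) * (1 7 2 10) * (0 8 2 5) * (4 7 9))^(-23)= (0 4 5 10 7 2 9 8 1)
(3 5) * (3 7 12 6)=(3 5 7 12 6)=[0, 1, 2, 5, 4, 7, 3, 12, 8, 9, 10, 11, 6]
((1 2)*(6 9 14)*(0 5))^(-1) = ((0 5)(1 2)(6 9 14))^(-1) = (0 5)(1 2)(6 14 9)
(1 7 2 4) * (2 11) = (1 7 11 2 4) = [0, 7, 4, 3, 1, 5, 6, 11, 8, 9, 10, 2]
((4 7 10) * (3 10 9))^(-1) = (3 9 7 4 10) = ((3 10 4 7 9))^(-1)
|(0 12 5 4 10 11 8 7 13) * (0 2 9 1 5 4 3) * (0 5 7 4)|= |(0 12)(1 7 13 2 9)(3 5)(4 10 11 8)|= 20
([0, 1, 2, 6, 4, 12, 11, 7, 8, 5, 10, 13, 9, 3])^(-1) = (3 13 11 6)(5 9 12)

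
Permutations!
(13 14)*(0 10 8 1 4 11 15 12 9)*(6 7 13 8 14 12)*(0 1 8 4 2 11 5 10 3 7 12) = (0 3 7 13)(1 2 11 15 6 12 9)(4 5 10 14) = [3, 2, 11, 7, 5, 10, 12, 13, 8, 1, 14, 15, 9, 0, 4, 6]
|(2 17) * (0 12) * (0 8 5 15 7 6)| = |(0 12 8 5 15 7 6)(2 17)| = 14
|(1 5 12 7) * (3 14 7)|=6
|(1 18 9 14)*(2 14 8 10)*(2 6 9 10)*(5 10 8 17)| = 5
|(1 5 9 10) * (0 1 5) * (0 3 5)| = 6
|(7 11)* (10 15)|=2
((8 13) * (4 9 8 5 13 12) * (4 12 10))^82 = ((4 9 8 10)(5 13))^82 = (13)(4 8)(9 10)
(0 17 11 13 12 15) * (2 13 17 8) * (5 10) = (0 8 2 13 12 15)(5 10)(11 17) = [8, 1, 13, 3, 4, 10, 6, 7, 2, 9, 5, 17, 15, 12, 14, 0, 16, 11]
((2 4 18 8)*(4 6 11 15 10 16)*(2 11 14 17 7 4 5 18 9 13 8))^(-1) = (2 18 5 16 10 15 11 8 13 9 4 7 17 14 6)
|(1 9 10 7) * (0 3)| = 4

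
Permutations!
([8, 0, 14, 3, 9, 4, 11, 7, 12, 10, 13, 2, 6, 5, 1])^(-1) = (0 1 14 2 11 6 12 8)(4 5 13 10 9)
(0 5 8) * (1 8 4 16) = [5, 8, 2, 3, 16, 4, 6, 7, 0, 9, 10, 11, 12, 13, 14, 15, 1] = (0 5 4 16 1 8)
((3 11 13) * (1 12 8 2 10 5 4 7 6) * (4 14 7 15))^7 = ((1 12 8 2 10 5 14 7 6)(3 11 13)(4 15))^7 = (1 7 5 2 12 6 14 10 8)(3 11 13)(4 15)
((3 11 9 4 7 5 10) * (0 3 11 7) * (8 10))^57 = ((0 3 7 5 8 10 11 9 4))^57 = (0 5 11)(3 8 9)(4 7 10)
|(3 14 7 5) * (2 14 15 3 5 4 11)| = |(2 14 7 4 11)(3 15)| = 10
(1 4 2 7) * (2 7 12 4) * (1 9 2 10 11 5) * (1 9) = (1 10 11 5 9 2 12 4 7) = [0, 10, 12, 3, 7, 9, 6, 1, 8, 2, 11, 5, 4]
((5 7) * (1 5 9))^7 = ((1 5 7 9))^7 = (1 9 7 5)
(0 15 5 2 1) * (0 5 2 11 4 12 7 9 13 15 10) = (0 10)(1 5 11 4 12 7 9 13 15 2) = [10, 5, 1, 3, 12, 11, 6, 9, 8, 13, 0, 4, 7, 15, 14, 2]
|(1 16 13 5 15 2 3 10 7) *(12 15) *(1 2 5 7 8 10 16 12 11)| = 10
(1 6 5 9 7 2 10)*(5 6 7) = (1 7 2 10)(5 9) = [0, 7, 10, 3, 4, 9, 6, 2, 8, 5, 1]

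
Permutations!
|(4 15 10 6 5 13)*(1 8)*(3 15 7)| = 8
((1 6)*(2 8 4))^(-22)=((1 6)(2 8 4))^(-22)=(2 4 8)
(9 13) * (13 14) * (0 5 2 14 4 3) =[5, 1, 14, 0, 3, 2, 6, 7, 8, 4, 10, 11, 12, 9, 13] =(0 5 2 14 13 9 4 3)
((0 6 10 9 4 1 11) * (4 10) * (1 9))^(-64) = ((0 6 4 9 10 1 11))^(-64) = (0 11 1 10 9 4 6)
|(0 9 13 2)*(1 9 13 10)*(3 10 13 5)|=8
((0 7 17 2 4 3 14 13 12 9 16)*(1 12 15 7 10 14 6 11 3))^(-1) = (0 16 9 12 1 4 2 17 7 15 13 14 10)(3 11 6)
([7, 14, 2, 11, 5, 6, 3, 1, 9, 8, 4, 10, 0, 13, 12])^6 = (0 7 1 14 12)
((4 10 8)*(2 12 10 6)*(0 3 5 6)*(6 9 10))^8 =(0 3 5 9 10 8 4)(2 6 12)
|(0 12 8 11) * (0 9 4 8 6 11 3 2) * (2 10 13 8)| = |(0 12 6 11 9 4 2)(3 10 13 8)| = 28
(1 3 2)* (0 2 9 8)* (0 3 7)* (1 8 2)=(0 1 7)(2 8 3 9)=[1, 7, 8, 9, 4, 5, 6, 0, 3, 2]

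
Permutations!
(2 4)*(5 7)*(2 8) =(2 4 8)(5 7) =[0, 1, 4, 3, 8, 7, 6, 5, 2]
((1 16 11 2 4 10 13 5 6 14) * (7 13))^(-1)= (1 14 6 5 13 7 10 4 2 11 16)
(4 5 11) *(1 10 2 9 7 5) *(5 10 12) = (1 12 5 11 4)(2 9 7 10) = [0, 12, 9, 3, 1, 11, 6, 10, 8, 7, 2, 4, 5]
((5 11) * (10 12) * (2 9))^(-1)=(2 9)(5 11)(10 12)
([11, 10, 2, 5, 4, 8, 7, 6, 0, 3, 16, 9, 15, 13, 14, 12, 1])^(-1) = (0 8 5 3 9 11)(1 16 10)(6 7)(12 15)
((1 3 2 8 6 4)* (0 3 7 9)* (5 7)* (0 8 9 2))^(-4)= ((0 3)(1 5 7 2 9 8 6 4))^(-4)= (1 9)(2 4)(5 8)(6 7)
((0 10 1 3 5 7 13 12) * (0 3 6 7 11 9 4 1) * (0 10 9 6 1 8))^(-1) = (0 8 4 9)(3 12 13 7 6 11 5)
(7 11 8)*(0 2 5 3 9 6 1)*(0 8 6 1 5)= (0 2)(1 8 7 11 6 5 3 9)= [2, 8, 0, 9, 4, 3, 5, 11, 7, 1, 10, 6]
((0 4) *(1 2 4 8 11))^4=(0 2 11)(1 8 4)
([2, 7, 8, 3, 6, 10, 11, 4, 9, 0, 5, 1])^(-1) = [9, 11, 0, 3, 7, 10, 4, 1, 2, 8, 5, 6]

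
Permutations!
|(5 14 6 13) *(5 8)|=|(5 14 6 13 8)|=5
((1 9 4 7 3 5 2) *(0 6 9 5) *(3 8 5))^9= (0 3 1 2 5 8 7 4 9 6)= ((0 6 9 4 7 8 5 2 1 3))^9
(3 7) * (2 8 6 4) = (2 8 6 4)(3 7) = [0, 1, 8, 7, 2, 5, 4, 3, 6]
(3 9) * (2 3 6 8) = (2 3 9 6 8) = [0, 1, 3, 9, 4, 5, 8, 7, 2, 6]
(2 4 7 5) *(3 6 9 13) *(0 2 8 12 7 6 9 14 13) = (0 2 4 6 14 13 3 9)(5 8 12 7) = [2, 1, 4, 9, 6, 8, 14, 5, 12, 0, 10, 11, 7, 3, 13]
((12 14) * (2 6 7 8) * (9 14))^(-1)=(2 8 7 6)(9 12 14)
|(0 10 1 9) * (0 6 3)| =6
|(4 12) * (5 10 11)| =|(4 12)(5 10 11)| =6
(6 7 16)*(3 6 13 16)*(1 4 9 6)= [0, 4, 2, 1, 9, 5, 7, 3, 8, 6, 10, 11, 12, 16, 14, 15, 13]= (1 4 9 6 7 3)(13 16)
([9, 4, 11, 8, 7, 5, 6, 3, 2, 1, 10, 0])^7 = [2, 0, 3, 4, 9, 5, 6, 1, 7, 11, 10, 8]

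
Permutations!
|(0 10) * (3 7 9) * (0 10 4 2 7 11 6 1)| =9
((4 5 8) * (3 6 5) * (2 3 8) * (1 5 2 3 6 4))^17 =(1 3 8 5 4)(2 6)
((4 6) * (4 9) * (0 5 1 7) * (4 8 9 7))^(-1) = ((0 5 1 4 6 7)(8 9))^(-1) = (0 7 6 4 1 5)(8 9)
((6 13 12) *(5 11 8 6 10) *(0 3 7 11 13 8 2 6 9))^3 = (0 11 8 3 2 9 7 6)(5 10 12 13)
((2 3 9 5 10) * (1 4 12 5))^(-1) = ((1 4 12 5 10 2 3 9))^(-1) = (1 9 3 2 10 5 12 4)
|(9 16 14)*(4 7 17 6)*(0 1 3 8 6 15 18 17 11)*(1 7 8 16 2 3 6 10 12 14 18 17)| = |(0 7 11)(1 6 4 8 10 12 14 9 2 3 16 18)(15 17)| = 12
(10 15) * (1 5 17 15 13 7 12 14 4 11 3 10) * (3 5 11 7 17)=(1 11 5 3 10 13 17 15)(4 7 12 14)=[0, 11, 2, 10, 7, 3, 6, 12, 8, 9, 13, 5, 14, 17, 4, 1, 16, 15]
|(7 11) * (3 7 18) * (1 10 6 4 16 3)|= 9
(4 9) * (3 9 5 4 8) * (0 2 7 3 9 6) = [2, 1, 7, 6, 5, 4, 0, 3, 9, 8] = (0 2 7 3 6)(4 5)(8 9)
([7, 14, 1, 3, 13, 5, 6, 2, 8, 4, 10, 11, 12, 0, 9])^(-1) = (0 13 4 9 14 1 2 7)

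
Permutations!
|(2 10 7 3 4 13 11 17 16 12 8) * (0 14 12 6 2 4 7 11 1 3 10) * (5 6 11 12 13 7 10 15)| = 42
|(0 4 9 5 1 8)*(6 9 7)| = |(0 4 7 6 9 5 1 8)| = 8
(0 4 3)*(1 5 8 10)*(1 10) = (10)(0 4 3)(1 5 8) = [4, 5, 2, 0, 3, 8, 6, 7, 1, 9, 10]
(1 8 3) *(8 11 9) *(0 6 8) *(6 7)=(0 7 6 8 3 1 11 9)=[7, 11, 2, 1, 4, 5, 8, 6, 3, 0, 10, 9]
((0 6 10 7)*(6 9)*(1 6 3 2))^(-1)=(0 7 10 6 1 2 3 9)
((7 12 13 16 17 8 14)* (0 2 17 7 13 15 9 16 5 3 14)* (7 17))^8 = (0 8 17 16 9 15 12 7 2)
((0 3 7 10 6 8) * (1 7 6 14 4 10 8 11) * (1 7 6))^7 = ((0 3 1 6 11 7 8)(4 10 14))^7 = (4 10 14)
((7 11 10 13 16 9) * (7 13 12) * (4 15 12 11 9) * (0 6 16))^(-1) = (0 13 9 7 12 15 4 16 6)(10 11)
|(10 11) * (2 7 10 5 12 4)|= 7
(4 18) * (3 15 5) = (3 15 5)(4 18) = [0, 1, 2, 15, 18, 3, 6, 7, 8, 9, 10, 11, 12, 13, 14, 5, 16, 17, 4]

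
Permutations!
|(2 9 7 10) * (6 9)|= 5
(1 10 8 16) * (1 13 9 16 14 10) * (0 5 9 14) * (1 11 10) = (0 5 9 16 13 14 1 11 10 8) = [5, 11, 2, 3, 4, 9, 6, 7, 0, 16, 8, 10, 12, 14, 1, 15, 13]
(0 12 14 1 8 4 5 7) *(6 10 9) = [12, 8, 2, 3, 5, 7, 10, 0, 4, 6, 9, 11, 14, 13, 1] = (0 12 14 1 8 4 5 7)(6 10 9)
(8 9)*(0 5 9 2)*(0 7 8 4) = [5, 1, 7, 3, 0, 9, 6, 8, 2, 4] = (0 5 9 4)(2 7 8)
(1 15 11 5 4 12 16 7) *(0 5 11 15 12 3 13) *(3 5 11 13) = [11, 12, 2, 3, 5, 4, 6, 1, 8, 9, 10, 13, 16, 0, 14, 15, 7] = (0 11 13)(1 12 16 7)(4 5)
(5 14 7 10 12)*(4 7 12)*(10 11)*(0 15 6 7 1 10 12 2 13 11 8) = (0 15 6 7 8)(1 10 4)(2 13 11 12 5 14) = [15, 10, 13, 3, 1, 14, 7, 8, 0, 9, 4, 12, 5, 11, 2, 6]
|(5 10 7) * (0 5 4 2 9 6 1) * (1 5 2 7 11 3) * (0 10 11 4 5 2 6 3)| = |(0 6 2 9 3 1 10 4 7 5 11)| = 11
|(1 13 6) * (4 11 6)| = |(1 13 4 11 6)| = 5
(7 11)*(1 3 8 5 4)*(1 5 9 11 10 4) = (1 3 8 9 11 7 10 4 5) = [0, 3, 2, 8, 5, 1, 6, 10, 9, 11, 4, 7]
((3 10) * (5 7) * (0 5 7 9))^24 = (10)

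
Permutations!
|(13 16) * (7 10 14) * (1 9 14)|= |(1 9 14 7 10)(13 16)|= 10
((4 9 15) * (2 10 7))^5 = (2 7 10)(4 15 9)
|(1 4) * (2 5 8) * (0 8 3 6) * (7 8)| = 14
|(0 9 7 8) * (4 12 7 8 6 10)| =|(0 9 8)(4 12 7 6 10)| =15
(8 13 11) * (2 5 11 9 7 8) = (2 5 11)(7 8 13 9) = [0, 1, 5, 3, 4, 11, 6, 8, 13, 7, 10, 2, 12, 9]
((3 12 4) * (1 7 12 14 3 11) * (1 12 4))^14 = ((1 7 4 11 12)(3 14))^14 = (14)(1 12 11 4 7)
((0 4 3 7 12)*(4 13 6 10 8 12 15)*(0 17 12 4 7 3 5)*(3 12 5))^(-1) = (0 5 17 12 3 4 8 10 6 13)(7 15)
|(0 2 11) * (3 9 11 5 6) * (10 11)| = 8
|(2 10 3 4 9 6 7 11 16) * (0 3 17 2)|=24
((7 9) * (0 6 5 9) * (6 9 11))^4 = (0 9 7)(5 11 6)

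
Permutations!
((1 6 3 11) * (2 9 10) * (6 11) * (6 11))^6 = (1 3)(6 11)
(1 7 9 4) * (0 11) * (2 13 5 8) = [11, 7, 13, 3, 1, 8, 6, 9, 2, 4, 10, 0, 12, 5] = (0 11)(1 7 9 4)(2 13 5 8)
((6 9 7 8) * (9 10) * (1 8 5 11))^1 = ((1 8 6 10 9 7 5 11))^1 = (1 8 6 10 9 7 5 11)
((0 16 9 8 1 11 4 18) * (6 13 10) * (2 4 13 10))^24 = (0 1 4 9 13)(2 16 11 18 8)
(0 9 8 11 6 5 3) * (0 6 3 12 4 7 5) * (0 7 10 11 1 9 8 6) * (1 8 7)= (0 7 5 12 4 10 11 3)(1 9 6)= [7, 9, 2, 0, 10, 12, 1, 5, 8, 6, 11, 3, 4]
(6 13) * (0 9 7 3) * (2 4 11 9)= [2, 1, 4, 0, 11, 5, 13, 3, 8, 7, 10, 9, 12, 6]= (0 2 4 11 9 7 3)(6 13)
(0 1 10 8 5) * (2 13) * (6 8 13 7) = [1, 10, 7, 3, 4, 0, 8, 6, 5, 9, 13, 11, 12, 2] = (0 1 10 13 2 7 6 8 5)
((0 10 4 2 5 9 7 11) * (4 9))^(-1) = (0 11 7 9 10)(2 4 5)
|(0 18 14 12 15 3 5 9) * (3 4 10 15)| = 21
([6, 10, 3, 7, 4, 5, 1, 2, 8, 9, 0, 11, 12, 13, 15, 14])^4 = [0, 1, 3, 7, 4, 5, 6, 2, 8, 9, 10, 11, 12, 13, 14, 15]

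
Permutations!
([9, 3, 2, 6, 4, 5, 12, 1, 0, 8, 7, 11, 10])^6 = [0, 1, 2, 3, 4, 5, 6, 7, 8, 9, 10, 11, 12]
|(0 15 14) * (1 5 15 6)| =6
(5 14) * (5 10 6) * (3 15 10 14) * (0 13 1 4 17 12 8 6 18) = (0 13 1 4 17 12 8 6 5 3 15 10 18) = [13, 4, 2, 15, 17, 3, 5, 7, 6, 9, 18, 11, 8, 1, 14, 10, 16, 12, 0]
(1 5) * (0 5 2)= (0 5 1 2)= [5, 2, 0, 3, 4, 1]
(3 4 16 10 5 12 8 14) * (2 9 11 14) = (2 9 11 14 3 4 16 10 5 12 8) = [0, 1, 9, 4, 16, 12, 6, 7, 2, 11, 5, 14, 8, 13, 3, 15, 10]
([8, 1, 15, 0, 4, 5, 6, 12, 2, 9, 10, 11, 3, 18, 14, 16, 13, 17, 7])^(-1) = (0 3 12 7 18 13 16 15 2 8)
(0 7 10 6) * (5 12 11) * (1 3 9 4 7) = (0 1 3 9 4 7 10 6)(5 12 11) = [1, 3, 2, 9, 7, 12, 0, 10, 8, 4, 6, 5, 11]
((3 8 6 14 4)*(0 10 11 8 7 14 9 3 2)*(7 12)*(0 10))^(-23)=((2 10 11 8 6 9 3 12 7 14 4))^(-23)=(2 4 14 7 12 3 9 6 8 11 10)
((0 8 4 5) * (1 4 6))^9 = (0 1)(4 8)(5 6)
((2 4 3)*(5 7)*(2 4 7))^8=(2 5 7)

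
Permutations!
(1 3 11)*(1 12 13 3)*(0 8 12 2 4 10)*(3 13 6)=[8, 1, 4, 11, 10, 5, 3, 7, 12, 9, 0, 2, 6, 13]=(13)(0 8 12 6 3 11 2 4 10)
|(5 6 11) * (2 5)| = |(2 5 6 11)| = 4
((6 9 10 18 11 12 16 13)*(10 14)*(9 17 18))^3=((6 17 18 11 12 16 13)(9 14 10))^3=(6 11 13 18 16 17 12)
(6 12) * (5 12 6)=(5 12)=[0, 1, 2, 3, 4, 12, 6, 7, 8, 9, 10, 11, 5]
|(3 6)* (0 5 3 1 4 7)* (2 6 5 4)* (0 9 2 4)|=|(1 4 7 9 2 6)(3 5)|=6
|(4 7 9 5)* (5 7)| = |(4 5)(7 9)| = 2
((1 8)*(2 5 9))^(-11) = (1 8)(2 5 9)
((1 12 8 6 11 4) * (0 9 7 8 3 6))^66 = ((0 9 7 8)(1 12 3 6 11 4))^66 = (12)(0 7)(8 9)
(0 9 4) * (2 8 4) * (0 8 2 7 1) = (0 9 7 1)(4 8) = [9, 0, 2, 3, 8, 5, 6, 1, 4, 7]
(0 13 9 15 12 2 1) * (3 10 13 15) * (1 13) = (0 15 12 2 13 9 3 10 1) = [15, 0, 13, 10, 4, 5, 6, 7, 8, 3, 1, 11, 2, 9, 14, 12]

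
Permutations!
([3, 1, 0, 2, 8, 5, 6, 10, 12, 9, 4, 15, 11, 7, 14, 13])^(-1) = (0 2 3)(4 10 7 13 15 11 12 8)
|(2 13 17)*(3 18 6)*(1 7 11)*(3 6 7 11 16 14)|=|(1 11)(2 13 17)(3 18 7 16 14)|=30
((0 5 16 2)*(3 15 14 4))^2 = (0 16)(2 5)(3 14)(4 15)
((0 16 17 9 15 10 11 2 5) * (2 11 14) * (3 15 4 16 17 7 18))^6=(0 18 5 7 2 16 14 4 10 9 15 17 3)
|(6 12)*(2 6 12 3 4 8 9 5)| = 7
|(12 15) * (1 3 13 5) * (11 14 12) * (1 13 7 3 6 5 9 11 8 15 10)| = 18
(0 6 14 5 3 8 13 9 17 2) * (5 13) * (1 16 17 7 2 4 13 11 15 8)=(0 6 14 11 15 8 5 3 1 16 17 4 13 9 7 2)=[6, 16, 0, 1, 13, 3, 14, 2, 5, 7, 10, 15, 12, 9, 11, 8, 17, 4]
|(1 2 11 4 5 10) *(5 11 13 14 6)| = 14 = |(1 2 13 14 6 5 10)(4 11)|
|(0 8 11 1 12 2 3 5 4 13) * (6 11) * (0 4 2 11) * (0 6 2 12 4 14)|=11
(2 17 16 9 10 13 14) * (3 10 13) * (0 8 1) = (0 8 1)(2 17 16 9 13 14)(3 10) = [8, 0, 17, 10, 4, 5, 6, 7, 1, 13, 3, 11, 12, 14, 2, 15, 9, 16]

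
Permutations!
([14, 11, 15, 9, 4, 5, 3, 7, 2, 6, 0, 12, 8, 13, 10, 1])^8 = [10, 12, 1, 6, 4, 5, 9, 7, 15, 3, 14, 8, 2, 13, 0, 11]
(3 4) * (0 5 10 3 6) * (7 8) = (0 5 10 3 4 6)(7 8) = [5, 1, 2, 4, 6, 10, 0, 8, 7, 9, 3]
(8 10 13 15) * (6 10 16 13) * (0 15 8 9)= [15, 1, 2, 3, 4, 5, 10, 7, 16, 0, 6, 11, 12, 8, 14, 9, 13]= (0 15 9)(6 10)(8 16 13)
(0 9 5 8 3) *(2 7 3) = (0 9 5 8 2 7 3) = [9, 1, 7, 0, 4, 8, 6, 3, 2, 5]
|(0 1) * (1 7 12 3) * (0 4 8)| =7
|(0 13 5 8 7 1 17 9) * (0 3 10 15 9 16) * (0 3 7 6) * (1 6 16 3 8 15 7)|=22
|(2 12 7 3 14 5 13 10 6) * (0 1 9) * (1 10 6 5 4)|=|(0 10 5 13 6 2 12 7 3 14 4 1 9)|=13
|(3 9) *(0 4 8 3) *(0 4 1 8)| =6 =|(0 1 8 3 9 4)|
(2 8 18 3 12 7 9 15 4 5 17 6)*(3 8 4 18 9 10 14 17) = (2 4 5 3 12 7 10 14 17 6)(8 9 15 18) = [0, 1, 4, 12, 5, 3, 2, 10, 9, 15, 14, 11, 7, 13, 17, 18, 16, 6, 8]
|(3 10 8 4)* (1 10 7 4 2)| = |(1 10 8 2)(3 7 4)| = 12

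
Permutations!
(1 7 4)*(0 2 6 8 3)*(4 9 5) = (0 2 6 8 3)(1 7 9 5 4) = [2, 7, 6, 0, 1, 4, 8, 9, 3, 5]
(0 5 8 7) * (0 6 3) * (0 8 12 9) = (0 5 12 9)(3 8 7 6) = [5, 1, 2, 8, 4, 12, 3, 6, 7, 0, 10, 11, 9]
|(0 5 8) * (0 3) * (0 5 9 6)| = |(0 9 6)(3 5 8)| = 3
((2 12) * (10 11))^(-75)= ((2 12)(10 11))^(-75)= (2 12)(10 11)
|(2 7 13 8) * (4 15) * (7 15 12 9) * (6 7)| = 9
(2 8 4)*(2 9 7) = (2 8 4 9 7) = [0, 1, 8, 3, 9, 5, 6, 2, 4, 7]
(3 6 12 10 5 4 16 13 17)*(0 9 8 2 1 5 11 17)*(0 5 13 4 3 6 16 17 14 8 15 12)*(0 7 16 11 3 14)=(0 9 15 12 10 3 11)(1 13 5 14 8 2)(4 17 6 7 16)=[9, 13, 1, 11, 17, 14, 7, 16, 2, 15, 3, 0, 10, 5, 8, 12, 4, 6]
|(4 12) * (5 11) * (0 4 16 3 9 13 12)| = |(0 4)(3 9 13 12 16)(5 11)| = 10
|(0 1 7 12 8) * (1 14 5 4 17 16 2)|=|(0 14 5 4 17 16 2 1 7 12 8)|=11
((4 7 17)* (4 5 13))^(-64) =(4 7 17 5 13)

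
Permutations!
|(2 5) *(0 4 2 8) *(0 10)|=|(0 4 2 5 8 10)|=6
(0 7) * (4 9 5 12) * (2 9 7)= (0 2 9 5 12 4 7)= [2, 1, 9, 3, 7, 12, 6, 0, 8, 5, 10, 11, 4]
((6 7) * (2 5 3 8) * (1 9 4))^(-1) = (1 4 9)(2 8 3 5)(6 7)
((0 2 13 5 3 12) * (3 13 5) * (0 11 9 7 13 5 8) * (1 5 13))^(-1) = (0 8 2)(1 7 9 11 12 3 13 5) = ((0 2 8)(1 5 13 3 12 11 9 7))^(-1)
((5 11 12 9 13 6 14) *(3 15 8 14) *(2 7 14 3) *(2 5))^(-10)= ((2 7 14)(3 15 8)(5 11 12 9 13 6))^(-10)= (2 14 7)(3 8 15)(5 12 13)(6 11 9)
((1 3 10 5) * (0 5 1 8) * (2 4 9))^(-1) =((0 5 8)(1 3 10)(2 4 9))^(-1) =(0 8 5)(1 10 3)(2 9 4)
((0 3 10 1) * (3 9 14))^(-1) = ((0 9 14 3 10 1))^(-1) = (0 1 10 3 14 9)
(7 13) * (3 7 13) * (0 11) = (13)(0 11)(3 7) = [11, 1, 2, 7, 4, 5, 6, 3, 8, 9, 10, 0, 12, 13]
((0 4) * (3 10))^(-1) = ((0 4)(3 10))^(-1) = (0 4)(3 10)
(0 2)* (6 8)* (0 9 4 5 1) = (0 2 9 4 5 1)(6 8) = [2, 0, 9, 3, 5, 1, 8, 7, 6, 4]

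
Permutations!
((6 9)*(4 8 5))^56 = ((4 8 5)(6 9))^56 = (9)(4 5 8)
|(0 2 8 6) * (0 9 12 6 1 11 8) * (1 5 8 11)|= 6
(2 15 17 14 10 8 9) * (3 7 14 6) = (2 15 17 6 3 7 14 10 8 9) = [0, 1, 15, 7, 4, 5, 3, 14, 9, 2, 8, 11, 12, 13, 10, 17, 16, 6]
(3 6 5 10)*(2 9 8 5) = (2 9 8 5 10 3 6) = [0, 1, 9, 6, 4, 10, 2, 7, 5, 8, 3]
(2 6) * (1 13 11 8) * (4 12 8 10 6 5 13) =[0, 4, 5, 3, 12, 13, 2, 7, 1, 9, 6, 10, 8, 11] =(1 4 12 8)(2 5 13 11 10 6)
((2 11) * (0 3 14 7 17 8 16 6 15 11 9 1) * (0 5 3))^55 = ((1 5 3 14 7 17 8 16 6 15 11 2 9))^55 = (1 14 8 15 9 3 17 6 2 5 7 16 11)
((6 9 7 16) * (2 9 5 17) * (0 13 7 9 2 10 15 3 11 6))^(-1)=((0 13 7 16)(3 11 6 5 17 10 15))^(-1)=(0 16 7 13)(3 15 10 17 5 6 11)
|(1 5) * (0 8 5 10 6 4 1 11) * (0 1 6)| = |(0 8 5 11 1 10)(4 6)| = 6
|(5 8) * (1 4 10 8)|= |(1 4 10 8 5)|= 5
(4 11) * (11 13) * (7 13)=(4 7 13 11)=[0, 1, 2, 3, 7, 5, 6, 13, 8, 9, 10, 4, 12, 11]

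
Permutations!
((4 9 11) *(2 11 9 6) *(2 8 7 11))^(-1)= (4 11 7 8 6)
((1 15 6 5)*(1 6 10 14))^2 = (1 10)(14 15) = ((1 15 10 14)(5 6))^2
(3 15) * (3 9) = (3 15 9) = [0, 1, 2, 15, 4, 5, 6, 7, 8, 3, 10, 11, 12, 13, 14, 9]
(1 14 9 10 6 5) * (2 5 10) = (1 14 9 2 5)(6 10) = [0, 14, 5, 3, 4, 1, 10, 7, 8, 2, 6, 11, 12, 13, 9]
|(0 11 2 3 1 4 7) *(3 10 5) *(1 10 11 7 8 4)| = 6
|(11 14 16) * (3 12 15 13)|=12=|(3 12 15 13)(11 14 16)|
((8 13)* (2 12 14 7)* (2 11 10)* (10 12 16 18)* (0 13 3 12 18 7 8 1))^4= (0 13 1)(2 18 7)(10 11 16)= ((0 13 1)(2 16 7 11 18 10)(3 12 14 8))^4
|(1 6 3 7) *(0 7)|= 5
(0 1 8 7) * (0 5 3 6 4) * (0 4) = [1, 8, 2, 6, 4, 3, 0, 5, 7] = (0 1 8 7 5 3 6)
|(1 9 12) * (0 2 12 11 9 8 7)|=6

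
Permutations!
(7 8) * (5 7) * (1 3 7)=(1 3 7 8 5)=[0, 3, 2, 7, 4, 1, 6, 8, 5]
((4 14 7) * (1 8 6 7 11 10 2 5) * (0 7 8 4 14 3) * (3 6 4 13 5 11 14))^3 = ((14)(0 7 3)(1 13 5)(2 11 10)(4 6 8))^3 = (14)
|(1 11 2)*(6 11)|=|(1 6 11 2)|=4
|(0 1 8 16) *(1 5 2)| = 6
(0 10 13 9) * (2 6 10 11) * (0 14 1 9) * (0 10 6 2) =(0 11)(1 9 14)(10 13) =[11, 9, 2, 3, 4, 5, 6, 7, 8, 14, 13, 0, 12, 10, 1]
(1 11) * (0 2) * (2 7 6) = (0 7 6 2)(1 11) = [7, 11, 0, 3, 4, 5, 2, 6, 8, 9, 10, 1]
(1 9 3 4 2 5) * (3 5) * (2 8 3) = (1 9 5)(3 4 8) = [0, 9, 2, 4, 8, 1, 6, 7, 3, 5]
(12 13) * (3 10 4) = [0, 1, 2, 10, 3, 5, 6, 7, 8, 9, 4, 11, 13, 12] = (3 10 4)(12 13)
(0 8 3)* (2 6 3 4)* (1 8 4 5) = (0 4 2 6 3)(1 8 5) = [4, 8, 6, 0, 2, 1, 3, 7, 5]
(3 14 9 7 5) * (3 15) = (3 14 9 7 5 15) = [0, 1, 2, 14, 4, 15, 6, 5, 8, 7, 10, 11, 12, 13, 9, 3]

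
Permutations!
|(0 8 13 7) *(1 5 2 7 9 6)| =9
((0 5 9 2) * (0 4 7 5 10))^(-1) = (0 10)(2 9 5 7 4)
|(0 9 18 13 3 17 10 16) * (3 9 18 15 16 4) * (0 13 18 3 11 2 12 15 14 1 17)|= 12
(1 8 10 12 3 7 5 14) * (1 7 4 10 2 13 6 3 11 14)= (1 8 2 13 6 3 4 10 12 11 14 7 5)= [0, 8, 13, 4, 10, 1, 3, 5, 2, 9, 12, 14, 11, 6, 7]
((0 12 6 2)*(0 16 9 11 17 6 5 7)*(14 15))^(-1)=(0 7 5 12)(2 6 17 11 9 16)(14 15)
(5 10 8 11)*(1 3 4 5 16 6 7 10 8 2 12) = (1 3 4 5 8 11 16 6 7 10 2 12) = [0, 3, 12, 4, 5, 8, 7, 10, 11, 9, 2, 16, 1, 13, 14, 15, 6]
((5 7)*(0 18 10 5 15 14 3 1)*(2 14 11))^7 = ((0 18 10 5 7 15 11 2 14 3 1))^7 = (0 2 5 1 11 10 3 15 18 14 7)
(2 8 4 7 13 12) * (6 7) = [0, 1, 8, 3, 6, 5, 7, 13, 4, 9, 10, 11, 2, 12] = (2 8 4 6 7 13 12)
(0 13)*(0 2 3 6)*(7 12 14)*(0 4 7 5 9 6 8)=(0 13 2 3 8)(4 7 12 14 5 9 6)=[13, 1, 3, 8, 7, 9, 4, 12, 0, 6, 10, 11, 14, 2, 5]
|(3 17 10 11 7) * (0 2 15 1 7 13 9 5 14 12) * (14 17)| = |(0 2 15 1 7 3 14 12)(5 17 10 11 13 9)| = 24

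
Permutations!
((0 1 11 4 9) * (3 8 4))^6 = (0 9 4 8 3 11 1)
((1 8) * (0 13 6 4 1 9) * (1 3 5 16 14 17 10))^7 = (0 14 13 17 6 10 4 1 3 8 5 9 16)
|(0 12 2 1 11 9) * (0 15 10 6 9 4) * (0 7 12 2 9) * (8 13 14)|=|(0 2 1 11 4 7 12 9 15 10 6)(8 13 14)|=33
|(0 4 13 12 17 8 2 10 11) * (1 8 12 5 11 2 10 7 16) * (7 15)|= 70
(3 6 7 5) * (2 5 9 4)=(2 5 3 6 7 9 4)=[0, 1, 5, 6, 2, 3, 7, 9, 8, 4]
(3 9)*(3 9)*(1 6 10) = (1 6 10) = [0, 6, 2, 3, 4, 5, 10, 7, 8, 9, 1]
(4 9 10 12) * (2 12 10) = (2 12 4 9) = [0, 1, 12, 3, 9, 5, 6, 7, 8, 2, 10, 11, 4]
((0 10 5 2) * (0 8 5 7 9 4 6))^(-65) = (0 10 7 9 4 6)(2 8 5)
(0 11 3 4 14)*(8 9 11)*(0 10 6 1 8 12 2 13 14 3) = [12, 8, 13, 4, 3, 5, 1, 7, 9, 11, 6, 0, 2, 14, 10] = (0 12 2 13 14 10 6 1 8 9 11)(3 4)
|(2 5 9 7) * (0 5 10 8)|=|(0 5 9 7 2 10 8)|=7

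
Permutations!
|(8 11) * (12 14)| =2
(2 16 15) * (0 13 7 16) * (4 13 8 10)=(0 8 10 4 13 7 16 15 2)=[8, 1, 0, 3, 13, 5, 6, 16, 10, 9, 4, 11, 12, 7, 14, 2, 15]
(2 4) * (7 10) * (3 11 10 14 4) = (2 3 11 10 7 14 4) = [0, 1, 3, 11, 2, 5, 6, 14, 8, 9, 7, 10, 12, 13, 4]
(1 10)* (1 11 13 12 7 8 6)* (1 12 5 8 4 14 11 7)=[0, 10, 2, 3, 14, 8, 12, 4, 6, 9, 7, 13, 1, 5, 11]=(1 10 7 4 14 11 13 5 8 6 12)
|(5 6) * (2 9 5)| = |(2 9 5 6)| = 4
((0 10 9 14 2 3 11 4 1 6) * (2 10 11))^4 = (0 6 1 4 11)(9 14 10) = ((0 11 4 1 6)(2 3)(9 14 10))^4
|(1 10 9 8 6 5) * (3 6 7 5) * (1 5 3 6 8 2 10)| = 3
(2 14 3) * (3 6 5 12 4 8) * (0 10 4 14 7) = (0 10 4 8 3 2 7)(5 12 14 6) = [10, 1, 7, 2, 8, 12, 5, 0, 3, 9, 4, 11, 14, 13, 6]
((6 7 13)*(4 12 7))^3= (4 13 12 6 7)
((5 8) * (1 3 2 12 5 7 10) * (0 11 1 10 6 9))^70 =((0 11 1 3 2 12 5 8 7 6 9))^70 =(0 2 7 11 12 6 1 5 9 3 8)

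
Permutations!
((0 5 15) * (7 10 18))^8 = ((0 5 15)(7 10 18))^8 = (0 15 5)(7 18 10)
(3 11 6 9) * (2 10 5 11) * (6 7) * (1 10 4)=(1 10 5 11 7 6 9 3 2 4)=[0, 10, 4, 2, 1, 11, 9, 6, 8, 3, 5, 7]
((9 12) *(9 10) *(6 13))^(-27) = (6 13)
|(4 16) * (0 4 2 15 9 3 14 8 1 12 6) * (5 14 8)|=22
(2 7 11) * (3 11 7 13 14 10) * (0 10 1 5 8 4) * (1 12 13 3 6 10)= (0 1 5 8 4)(2 3 11)(6 10)(12 13 14)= [1, 5, 3, 11, 0, 8, 10, 7, 4, 9, 6, 2, 13, 14, 12]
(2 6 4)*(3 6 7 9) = (2 7 9 3 6 4) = [0, 1, 7, 6, 2, 5, 4, 9, 8, 3]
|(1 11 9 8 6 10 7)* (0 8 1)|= 15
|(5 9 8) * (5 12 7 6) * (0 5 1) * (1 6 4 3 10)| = |(0 5 9 8 12 7 4 3 10 1)| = 10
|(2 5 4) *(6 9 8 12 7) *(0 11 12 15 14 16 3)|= |(0 11 12 7 6 9 8 15 14 16 3)(2 5 4)|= 33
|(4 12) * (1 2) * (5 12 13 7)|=10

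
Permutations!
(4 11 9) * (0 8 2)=[8, 1, 0, 3, 11, 5, 6, 7, 2, 4, 10, 9]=(0 8 2)(4 11 9)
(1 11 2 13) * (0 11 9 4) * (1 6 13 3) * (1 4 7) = (0 11 2 3 4)(1 9 7)(6 13) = [11, 9, 3, 4, 0, 5, 13, 1, 8, 7, 10, 2, 12, 6]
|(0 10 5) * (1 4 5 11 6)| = |(0 10 11 6 1 4 5)| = 7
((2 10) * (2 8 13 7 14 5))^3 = ((2 10 8 13 7 14 5))^3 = (2 13 5 8 14 10 7)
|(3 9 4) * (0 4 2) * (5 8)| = |(0 4 3 9 2)(5 8)| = 10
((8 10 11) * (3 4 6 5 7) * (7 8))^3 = (3 5 11 4 8 7 6 10) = ((3 4 6 5 8 10 11 7))^3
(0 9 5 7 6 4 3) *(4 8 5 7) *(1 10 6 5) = (0 9 7 5 4 3)(1 10 6 8) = [9, 10, 2, 0, 3, 4, 8, 5, 1, 7, 6]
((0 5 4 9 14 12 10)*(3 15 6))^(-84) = (15)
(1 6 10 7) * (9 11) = (1 6 10 7)(9 11) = [0, 6, 2, 3, 4, 5, 10, 1, 8, 11, 7, 9]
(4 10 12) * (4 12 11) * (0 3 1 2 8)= (12)(0 3 1 2 8)(4 10 11)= [3, 2, 8, 1, 10, 5, 6, 7, 0, 9, 11, 4, 12]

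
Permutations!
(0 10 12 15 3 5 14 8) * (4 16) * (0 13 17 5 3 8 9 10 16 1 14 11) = (0 16 4 1 14 9 10 12 15 8 13 17 5 11) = [16, 14, 2, 3, 1, 11, 6, 7, 13, 10, 12, 0, 15, 17, 9, 8, 4, 5]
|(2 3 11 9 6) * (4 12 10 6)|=8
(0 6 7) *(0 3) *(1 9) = (0 6 7 3)(1 9) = [6, 9, 2, 0, 4, 5, 7, 3, 8, 1]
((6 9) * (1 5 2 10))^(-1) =((1 5 2 10)(6 9))^(-1) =(1 10 2 5)(6 9)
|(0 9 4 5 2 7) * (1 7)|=7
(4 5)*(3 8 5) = [0, 1, 2, 8, 3, 4, 6, 7, 5] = (3 8 5 4)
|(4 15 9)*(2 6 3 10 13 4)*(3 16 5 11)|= |(2 6 16 5 11 3 10 13 4 15 9)|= 11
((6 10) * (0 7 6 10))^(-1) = ((10)(0 7 6))^(-1) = (10)(0 6 7)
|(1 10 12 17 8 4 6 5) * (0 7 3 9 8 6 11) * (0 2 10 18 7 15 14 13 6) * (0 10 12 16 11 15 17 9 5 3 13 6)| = |(0 17 10 16 11 2 12 9 8 4 15 14 6 3 5 1 18 7 13)| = 19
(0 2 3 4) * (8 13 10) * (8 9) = (0 2 3 4)(8 13 10 9) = [2, 1, 3, 4, 0, 5, 6, 7, 13, 8, 9, 11, 12, 10]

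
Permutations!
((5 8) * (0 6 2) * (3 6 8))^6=((0 8 5 3 6 2))^6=(8)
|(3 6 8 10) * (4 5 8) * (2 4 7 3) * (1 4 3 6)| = |(1 4 5 8 10 2 3)(6 7)| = 14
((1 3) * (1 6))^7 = ((1 3 6))^7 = (1 3 6)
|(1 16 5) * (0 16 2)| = |(0 16 5 1 2)| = 5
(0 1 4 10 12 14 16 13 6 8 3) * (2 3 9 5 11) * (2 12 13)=[1, 4, 3, 0, 10, 11, 8, 7, 9, 5, 13, 12, 14, 6, 16, 15, 2]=(0 1 4 10 13 6 8 9 5 11 12 14 16 2 3)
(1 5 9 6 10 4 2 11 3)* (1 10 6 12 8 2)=(1 5 9 12 8 2 11 3 10 4)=[0, 5, 11, 10, 1, 9, 6, 7, 2, 12, 4, 3, 8]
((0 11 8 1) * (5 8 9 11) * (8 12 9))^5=(0 8 9 5 1 11 12)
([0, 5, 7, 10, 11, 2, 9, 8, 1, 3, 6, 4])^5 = (3 10 6 9)(4 11)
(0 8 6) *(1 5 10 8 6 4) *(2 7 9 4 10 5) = [6, 2, 7, 3, 1, 5, 0, 9, 10, 4, 8] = (0 6)(1 2 7 9 4)(8 10)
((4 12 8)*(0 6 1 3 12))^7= (12)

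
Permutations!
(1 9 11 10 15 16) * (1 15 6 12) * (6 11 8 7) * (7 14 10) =(1 9 8 14 10 11 7 6 12)(15 16) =[0, 9, 2, 3, 4, 5, 12, 6, 14, 8, 11, 7, 1, 13, 10, 16, 15]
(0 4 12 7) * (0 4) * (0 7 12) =(12)(0 7 4) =[7, 1, 2, 3, 0, 5, 6, 4, 8, 9, 10, 11, 12]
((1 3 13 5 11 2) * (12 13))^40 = (1 11 13 3 2 5 12) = ((1 3 12 13 5 11 2))^40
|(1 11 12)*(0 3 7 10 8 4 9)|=21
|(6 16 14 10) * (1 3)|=4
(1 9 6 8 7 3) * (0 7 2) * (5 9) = (0 7 3 1 5 9 6 8 2) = [7, 5, 0, 1, 4, 9, 8, 3, 2, 6]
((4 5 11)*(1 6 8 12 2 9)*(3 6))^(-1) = ((1 3 6 8 12 2 9)(4 5 11))^(-1) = (1 9 2 12 8 6 3)(4 11 5)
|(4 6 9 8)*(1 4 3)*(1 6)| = 4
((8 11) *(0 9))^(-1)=(0 9)(8 11)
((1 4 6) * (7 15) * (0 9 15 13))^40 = (15)(1 4 6)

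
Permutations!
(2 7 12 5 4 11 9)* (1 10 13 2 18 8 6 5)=[0, 10, 7, 3, 11, 4, 5, 12, 6, 18, 13, 9, 1, 2, 14, 15, 16, 17, 8]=(1 10 13 2 7 12)(4 11 9 18 8 6 5)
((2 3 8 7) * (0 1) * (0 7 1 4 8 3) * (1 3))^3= ((0 4 8 3 1 7 2))^3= (0 3 2 8 7 4 1)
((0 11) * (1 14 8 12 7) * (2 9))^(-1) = ((0 11)(1 14 8 12 7)(2 9))^(-1) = (0 11)(1 7 12 8 14)(2 9)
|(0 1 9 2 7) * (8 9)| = 6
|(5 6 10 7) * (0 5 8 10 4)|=|(0 5 6 4)(7 8 10)|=12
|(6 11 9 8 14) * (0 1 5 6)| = 8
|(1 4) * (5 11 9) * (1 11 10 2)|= |(1 4 11 9 5 10 2)|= 7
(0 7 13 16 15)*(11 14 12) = (0 7 13 16 15)(11 14 12) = [7, 1, 2, 3, 4, 5, 6, 13, 8, 9, 10, 14, 11, 16, 12, 0, 15]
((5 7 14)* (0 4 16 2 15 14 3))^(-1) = (0 3 7 5 14 15 2 16 4)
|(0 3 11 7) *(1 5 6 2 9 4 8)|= 28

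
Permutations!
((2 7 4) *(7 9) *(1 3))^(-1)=(1 3)(2 4 7 9)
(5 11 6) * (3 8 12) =(3 8 12)(5 11 6) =[0, 1, 2, 8, 4, 11, 5, 7, 12, 9, 10, 6, 3]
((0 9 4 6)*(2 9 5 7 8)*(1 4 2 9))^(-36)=((0 5 7 8 9 2 1 4 6))^(-36)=(9)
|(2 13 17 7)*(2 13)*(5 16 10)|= 3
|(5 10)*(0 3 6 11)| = |(0 3 6 11)(5 10)| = 4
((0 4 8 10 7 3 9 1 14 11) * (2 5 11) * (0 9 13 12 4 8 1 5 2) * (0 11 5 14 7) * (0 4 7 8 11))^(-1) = ((0 11 9 14)(1 8 10 4)(3 13 12 7))^(-1) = (0 14 9 11)(1 4 10 8)(3 7 12 13)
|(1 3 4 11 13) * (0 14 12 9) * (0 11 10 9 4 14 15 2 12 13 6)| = 36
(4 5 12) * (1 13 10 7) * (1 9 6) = (1 13 10 7 9 6)(4 5 12) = [0, 13, 2, 3, 5, 12, 1, 9, 8, 6, 7, 11, 4, 10]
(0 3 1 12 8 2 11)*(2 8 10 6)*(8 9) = (0 3 1 12 10 6 2 11)(8 9) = [3, 12, 11, 1, 4, 5, 2, 7, 9, 8, 6, 0, 10]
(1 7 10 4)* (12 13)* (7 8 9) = (1 8 9 7 10 4)(12 13) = [0, 8, 2, 3, 1, 5, 6, 10, 9, 7, 4, 11, 13, 12]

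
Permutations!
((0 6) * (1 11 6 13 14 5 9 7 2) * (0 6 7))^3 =((0 13 14 5 9)(1 11 7 2))^3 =(0 5 13 9 14)(1 2 7 11)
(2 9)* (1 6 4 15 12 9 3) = (1 6 4 15 12 9 2 3) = [0, 6, 3, 1, 15, 5, 4, 7, 8, 2, 10, 11, 9, 13, 14, 12]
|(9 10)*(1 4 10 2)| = 5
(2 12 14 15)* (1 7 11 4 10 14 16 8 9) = (1 7 11 4 10 14 15 2 12 16 8 9) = [0, 7, 12, 3, 10, 5, 6, 11, 9, 1, 14, 4, 16, 13, 15, 2, 8]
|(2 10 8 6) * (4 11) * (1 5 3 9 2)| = 8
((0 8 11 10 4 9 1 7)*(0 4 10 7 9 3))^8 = ((0 8 11 7 4 3)(1 9))^8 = (0 11 4)(3 8 7)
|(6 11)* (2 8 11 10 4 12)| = 7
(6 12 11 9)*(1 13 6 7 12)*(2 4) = (1 13 6)(2 4)(7 12 11 9) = [0, 13, 4, 3, 2, 5, 1, 12, 8, 7, 10, 9, 11, 6]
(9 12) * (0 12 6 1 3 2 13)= (0 12 9 6 1 3 2 13)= [12, 3, 13, 2, 4, 5, 1, 7, 8, 6, 10, 11, 9, 0]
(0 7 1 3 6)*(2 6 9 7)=(0 2 6)(1 3 9 7)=[2, 3, 6, 9, 4, 5, 0, 1, 8, 7]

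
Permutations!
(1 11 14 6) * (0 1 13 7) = [1, 11, 2, 3, 4, 5, 13, 0, 8, 9, 10, 14, 12, 7, 6] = (0 1 11 14 6 13 7)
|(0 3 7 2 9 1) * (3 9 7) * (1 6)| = |(0 9 6 1)(2 7)| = 4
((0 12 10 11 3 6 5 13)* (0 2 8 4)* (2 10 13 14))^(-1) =((0 12 13 10 11 3 6 5 14 2 8 4))^(-1) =(0 4 8 2 14 5 6 3 11 10 13 12)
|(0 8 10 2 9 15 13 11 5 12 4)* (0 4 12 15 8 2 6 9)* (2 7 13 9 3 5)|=35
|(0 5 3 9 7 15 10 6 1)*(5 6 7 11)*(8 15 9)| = |(0 6 1)(3 8 15 10 7 9 11 5)| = 24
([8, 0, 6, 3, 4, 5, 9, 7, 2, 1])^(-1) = (0 1 9 6 2 8)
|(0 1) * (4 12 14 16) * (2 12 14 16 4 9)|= |(0 1)(2 12 16 9)(4 14)|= 4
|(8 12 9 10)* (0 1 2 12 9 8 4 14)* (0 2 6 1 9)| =8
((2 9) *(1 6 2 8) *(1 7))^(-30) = ((1 6 2 9 8 7))^(-30) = (9)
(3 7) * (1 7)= (1 7 3)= [0, 7, 2, 1, 4, 5, 6, 3]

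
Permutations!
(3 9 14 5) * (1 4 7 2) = (1 4 7 2)(3 9 14 5) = [0, 4, 1, 9, 7, 3, 6, 2, 8, 14, 10, 11, 12, 13, 5]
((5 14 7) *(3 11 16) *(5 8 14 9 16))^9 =(3 16 9 5 11)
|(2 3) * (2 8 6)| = 4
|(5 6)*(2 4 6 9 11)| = 6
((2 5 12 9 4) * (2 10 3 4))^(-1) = (2 9 12 5)(3 10 4)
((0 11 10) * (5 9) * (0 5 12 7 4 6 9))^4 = (4 7 12 9 6)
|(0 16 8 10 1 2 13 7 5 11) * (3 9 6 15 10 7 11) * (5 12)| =15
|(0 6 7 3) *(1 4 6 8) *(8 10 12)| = 9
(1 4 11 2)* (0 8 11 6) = (0 8 11 2 1 4 6) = [8, 4, 1, 3, 6, 5, 0, 7, 11, 9, 10, 2]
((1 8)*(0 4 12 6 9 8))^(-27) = ((0 4 12 6 9 8 1))^(-27) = (0 4 12 6 9 8 1)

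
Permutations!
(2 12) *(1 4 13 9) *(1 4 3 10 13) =(1 3 10 13 9 4)(2 12) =[0, 3, 12, 10, 1, 5, 6, 7, 8, 4, 13, 11, 2, 9]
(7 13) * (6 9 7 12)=(6 9 7 13 12)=[0, 1, 2, 3, 4, 5, 9, 13, 8, 7, 10, 11, 6, 12]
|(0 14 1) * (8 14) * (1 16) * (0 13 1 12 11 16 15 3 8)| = |(1 13)(3 8 14 15)(11 16 12)| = 12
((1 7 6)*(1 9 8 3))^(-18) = (9)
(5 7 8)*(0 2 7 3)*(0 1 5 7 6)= (0 2 6)(1 5 3)(7 8)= [2, 5, 6, 1, 4, 3, 0, 8, 7]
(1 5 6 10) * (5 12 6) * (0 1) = (0 1 12 6 10) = [1, 12, 2, 3, 4, 5, 10, 7, 8, 9, 0, 11, 6]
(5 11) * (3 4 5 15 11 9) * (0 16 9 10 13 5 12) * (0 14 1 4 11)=(0 16 9 3 11 15)(1 4 12 14)(5 10 13)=[16, 4, 2, 11, 12, 10, 6, 7, 8, 3, 13, 15, 14, 5, 1, 0, 9]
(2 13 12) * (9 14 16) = [0, 1, 13, 3, 4, 5, 6, 7, 8, 14, 10, 11, 2, 12, 16, 15, 9] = (2 13 12)(9 14 16)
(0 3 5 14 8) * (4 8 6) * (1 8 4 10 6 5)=(0 3 1 8)(5 14)(6 10)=[3, 8, 2, 1, 4, 14, 10, 7, 0, 9, 6, 11, 12, 13, 5]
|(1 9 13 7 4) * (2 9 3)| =|(1 3 2 9 13 7 4)| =7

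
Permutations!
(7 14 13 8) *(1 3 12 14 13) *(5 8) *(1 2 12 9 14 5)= (1 3 9 14 2 12 5 8 7 13)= [0, 3, 12, 9, 4, 8, 6, 13, 7, 14, 10, 11, 5, 1, 2]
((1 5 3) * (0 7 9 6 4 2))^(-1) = ((0 7 9 6 4 2)(1 5 3))^(-1) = (0 2 4 6 9 7)(1 3 5)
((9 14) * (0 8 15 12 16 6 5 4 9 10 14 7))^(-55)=(0 6)(4 15)(5 8)(7 16)(9 12)(10 14)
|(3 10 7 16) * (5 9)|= 4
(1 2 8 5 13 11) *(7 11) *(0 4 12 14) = [4, 2, 8, 3, 12, 13, 6, 11, 5, 9, 10, 1, 14, 7, 0] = (0 4 12 14)(1 2 8 5 13 7 11)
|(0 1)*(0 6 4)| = |(0 1 6 4)| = 4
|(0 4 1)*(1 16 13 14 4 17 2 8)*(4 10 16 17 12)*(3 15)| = |(0 12 4 17 2 8 1)(3 15)(10 16 13 14)| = 28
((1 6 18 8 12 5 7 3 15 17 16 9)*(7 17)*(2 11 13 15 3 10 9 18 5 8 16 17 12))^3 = (1 12 11 7)(2 15 9 5)(6 8 13 10)(16 18)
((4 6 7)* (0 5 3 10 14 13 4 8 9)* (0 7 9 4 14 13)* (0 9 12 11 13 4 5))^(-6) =(3 13)(4 9)(5 11)(6 7)(8 12)(10 14)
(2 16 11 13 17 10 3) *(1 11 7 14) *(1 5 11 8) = [0, 8, 16, 2, 4, 11, 6, 14, 1, 9, 3, 13, 12, 17, 5, 15, 7, 10] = (1 8)(2 16 7 14 5 11 13 17 10 3)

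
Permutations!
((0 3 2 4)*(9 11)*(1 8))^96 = (11)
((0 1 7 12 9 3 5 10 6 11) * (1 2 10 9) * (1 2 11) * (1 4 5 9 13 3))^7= ((0 11)(1 7 12 2 10 6 4 5 13 3 9))^7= (0 11)(1 5 2 9 4 12 3 6 7 13 10)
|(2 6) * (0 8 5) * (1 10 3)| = |(0 8 5)(1 10 3)(2 6)| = 6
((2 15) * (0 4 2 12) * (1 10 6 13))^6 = (0 4 2 15 12)(1 6)(10 13)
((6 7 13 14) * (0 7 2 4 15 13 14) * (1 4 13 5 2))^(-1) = (0 13 2 5 15 4 1 6 14 7) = ((0 7 14 6 1 4 15 5 2 13))^(-1)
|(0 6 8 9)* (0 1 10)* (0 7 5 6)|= 7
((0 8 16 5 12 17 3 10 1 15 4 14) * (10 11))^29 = ((0 8 16 5 12 17 3 11 10 1 15 4 14))^29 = (0 5 3 1 14 16 17 10 4 8 12 11 15)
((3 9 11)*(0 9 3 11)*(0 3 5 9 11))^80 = (11)(3 9 5)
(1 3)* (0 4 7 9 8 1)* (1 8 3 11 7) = (0 4 1 11 7 9 3) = [4, 11, 2, 0, 1, 5, 6, 9, 8, 3, 10, 7]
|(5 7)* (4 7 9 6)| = 5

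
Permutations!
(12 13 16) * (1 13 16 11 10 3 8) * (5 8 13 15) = (1 15 5 8)(3 13 11 10)(12 16) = [0, 15, 2, 13, 4, 8, 6, 7, 1, 9, 3, 10, 16, 11, 14, 5, 12]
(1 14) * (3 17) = [0, 14, 2, 17, 4, 5, 6, 7, 8, 9, 10, 11, 12, 13, 1, 15, 16, 3] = (1 14)(3 17)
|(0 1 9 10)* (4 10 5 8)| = |(0 1 9 5 8 4 10)| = 7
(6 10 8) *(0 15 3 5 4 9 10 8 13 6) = (0 15 3 5 4 9 10 13 6 8) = [15, 1, 2, 5, 9, 4, 8, 7, 0, 10, 13, 11, 12, 6, 14, 3]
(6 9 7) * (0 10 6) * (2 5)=(0 10 6 9 7)(2 5)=[10, 1, 5, 3, 4, 2, 9, 0, 8, 7, 6]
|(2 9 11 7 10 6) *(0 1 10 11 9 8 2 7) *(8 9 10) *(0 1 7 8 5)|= 5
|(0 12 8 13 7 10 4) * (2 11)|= 14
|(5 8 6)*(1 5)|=4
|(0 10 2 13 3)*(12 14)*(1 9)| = |(0 10 2 13 3)(1 9)(12 14)| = 10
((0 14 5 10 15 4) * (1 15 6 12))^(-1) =((0 14 5 10 6 12 1 15 4))^(-1) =(0 4 15 1 12 6 10 5 14)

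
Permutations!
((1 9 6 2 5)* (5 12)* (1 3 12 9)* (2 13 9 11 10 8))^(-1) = (2 8 10 11)(3 5 12)(6 9 13)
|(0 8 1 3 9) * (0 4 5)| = |(0 8 1 3 9 4 5)| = 7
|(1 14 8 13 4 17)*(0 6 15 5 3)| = 30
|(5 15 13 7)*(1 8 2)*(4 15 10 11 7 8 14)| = |(1 14 4 15 13 8 2)(5 10 11 7)| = 28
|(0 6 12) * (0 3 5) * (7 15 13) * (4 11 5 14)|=|(0 6 12 3 14 4 11 5)(7 15 13)|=24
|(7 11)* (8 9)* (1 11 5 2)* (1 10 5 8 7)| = 6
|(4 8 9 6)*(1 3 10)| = 12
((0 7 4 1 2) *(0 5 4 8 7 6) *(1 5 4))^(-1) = (0 6)(1 5 4 2)(7 8)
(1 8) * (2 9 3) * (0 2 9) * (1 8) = (0 2)(3 9) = [2, 1, 0, 9, 4, 5, 6, 7, 8, 3]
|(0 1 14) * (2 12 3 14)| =6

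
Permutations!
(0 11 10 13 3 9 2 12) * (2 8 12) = [11, 1, 2, 9, 4, 5, 6, 7, 12, 8, 13, 10, 0, 3] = (0 11 10 13 3 9 8 12)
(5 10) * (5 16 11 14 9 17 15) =(5 10 16 11 14 9 17 15) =[0, 1, 2, 3, 4, 10, 6, 7, 8, 17, 16, 14, 12, 13, 9, 5, 11, 15]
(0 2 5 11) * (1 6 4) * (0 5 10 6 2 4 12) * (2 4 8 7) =[8, 4, 10, 3, 1, 11, 12, 2, 7, 9, 6, 5, 0] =(0 8 7 2 10 6 12)(1 4)(5 11)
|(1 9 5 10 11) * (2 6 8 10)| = |(1 9 5 2 6 8 10 11)| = 8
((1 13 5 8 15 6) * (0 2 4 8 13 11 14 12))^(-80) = ((0 2 4 8 15 6 1 11 14 12)(5 13))^(-80) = (15)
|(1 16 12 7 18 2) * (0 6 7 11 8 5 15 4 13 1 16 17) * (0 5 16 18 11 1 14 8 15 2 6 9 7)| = |(0 9 7 11 15 4 13 14 8 16 12 1 17 5 2 18 6)| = 17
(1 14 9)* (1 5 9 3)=(1 14 3)(5 9)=[0, 14, 2, 1, 4, 9, 6, 7, 8, 5, 10, 11, 12, 13, 3]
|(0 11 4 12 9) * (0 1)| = |(0 11 4 12 9 1)| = 6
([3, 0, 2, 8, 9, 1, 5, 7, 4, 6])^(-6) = [8, 3, 2, 4, 6, 0, 1, 7, 9, 5]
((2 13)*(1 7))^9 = ((1 7)(2 13))^9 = (1 7)(2 13)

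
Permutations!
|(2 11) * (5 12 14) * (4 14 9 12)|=|(2 11)(4 14 5)(9 12)|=6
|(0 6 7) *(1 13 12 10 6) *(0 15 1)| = 7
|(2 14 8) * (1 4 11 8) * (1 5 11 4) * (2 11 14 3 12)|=6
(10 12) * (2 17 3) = (2 17 3)(10 12) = [0, 1, 17, 2, 4, 5, 6, 7, 8, 9, 12, 11, 10, 13, 14, 15, 16, 3]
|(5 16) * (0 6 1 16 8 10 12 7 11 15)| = 11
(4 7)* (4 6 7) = (6 7) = [0, 1, 2, 3, 4, 5, 7, 6]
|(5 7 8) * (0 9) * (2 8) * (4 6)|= |(0 9)(2 8 5 7)(4 6)|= 4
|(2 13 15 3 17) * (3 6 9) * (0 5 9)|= |(0 5 9 3 17 2 13 15 6)|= 9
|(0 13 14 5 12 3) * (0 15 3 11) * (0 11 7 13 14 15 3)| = 7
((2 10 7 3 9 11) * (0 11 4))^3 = (0 10 9 11 7 4 2 3)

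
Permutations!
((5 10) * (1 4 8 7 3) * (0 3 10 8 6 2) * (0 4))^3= (5 10 7 8)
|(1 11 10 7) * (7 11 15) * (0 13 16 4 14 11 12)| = 24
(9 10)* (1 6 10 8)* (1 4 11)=(1 6 10 9 8 4 11)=[0, 6, 2, 3, 11, 5, 10, 7, 4, 8, 9, 1]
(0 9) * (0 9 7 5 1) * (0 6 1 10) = (0 7 5 10)(1 6) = [7, 6, 2, 3, 4, 10, 1, 5, 8, 9, 0]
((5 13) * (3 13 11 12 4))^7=(3 13 5 11 12 4)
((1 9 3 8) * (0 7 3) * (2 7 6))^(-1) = (0 9 1 8 3 7 2 6)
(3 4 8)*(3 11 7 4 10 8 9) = (3 10 8 11 7 4 9) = [0, 1, 2, 10, 9, 5, 6, 4, 11, 3, 8, 7]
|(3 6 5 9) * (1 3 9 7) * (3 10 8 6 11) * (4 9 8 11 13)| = |(1 10 11 3 13 4 9 8 6 5 7)| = 11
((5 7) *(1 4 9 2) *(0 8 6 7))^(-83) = ((0 8 6 7 5)(1 4 9 2))^(-83) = (0 6 5 8 7)(1 4 9 2)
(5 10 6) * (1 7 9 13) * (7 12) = (1 12 7 9 13)(5 10 6) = [0, 12, 2, 3, 4, 10, 5, 9, 8, 13, 6, 11, 7, 1]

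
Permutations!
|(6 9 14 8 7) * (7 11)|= 6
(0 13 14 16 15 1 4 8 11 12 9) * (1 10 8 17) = (0 13 14 16 15 10 8 11 12 9)(1 4 17) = [13, 4, 2, 3, 17, 5, 6, 7, 11, 0, 8, 12, 9, 14, 16, 10, 15, 1]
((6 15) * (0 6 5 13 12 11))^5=((0 6 15 5 13 12 11))^5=(0 12 5 6 11 13 15)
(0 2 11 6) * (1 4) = (0 2 11 6)(1 4) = [2, 4, 11, 3, 1, 5, 0, 7, 8, 9, 10, 6]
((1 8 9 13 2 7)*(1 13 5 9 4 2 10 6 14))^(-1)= (1 14 6 10 13 7 2 4 8)(5 9)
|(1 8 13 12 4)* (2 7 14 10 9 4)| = 10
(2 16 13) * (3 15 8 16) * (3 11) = [0, 1, 11, 15, 4, 5, 6, 7, 16, 9, 10, 3, 12, 2, 14, 8, 13] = (2 11 3 15 8 16 13)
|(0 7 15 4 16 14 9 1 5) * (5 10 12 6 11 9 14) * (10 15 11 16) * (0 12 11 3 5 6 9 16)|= 13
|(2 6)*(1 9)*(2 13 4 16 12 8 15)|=8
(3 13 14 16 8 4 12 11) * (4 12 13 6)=(3 6 4 13 14 16 8 12 11)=[0, 1, 2, 6, 13, 5, 4, 7, 12, 9, 10, 3, 11, 14, 16, 15, 8]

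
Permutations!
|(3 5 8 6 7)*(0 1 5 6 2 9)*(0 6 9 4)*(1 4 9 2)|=|(0 4)(1 5 8)(2 9 6 7 3)|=30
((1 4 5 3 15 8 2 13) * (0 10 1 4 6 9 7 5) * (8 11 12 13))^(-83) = (0 15 6 13 5 10 11 9 4 3 1 12 7)(2 8)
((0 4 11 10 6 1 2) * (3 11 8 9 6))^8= (0 4 8 9 6 1 2)(3 10 11)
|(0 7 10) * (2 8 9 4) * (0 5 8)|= |(0 7 10 5 8 9 4 2)|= 8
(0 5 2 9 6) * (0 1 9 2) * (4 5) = (0 4 5)(1 9 6) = [4, 9, 2, 3, 5, 0, 1, 7, 8, 6]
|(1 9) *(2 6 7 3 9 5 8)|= |(1 5 8 2 6 7 3 9)|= 8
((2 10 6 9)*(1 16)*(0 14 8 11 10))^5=(0 6 8 2 10 14 9 11)(1 16)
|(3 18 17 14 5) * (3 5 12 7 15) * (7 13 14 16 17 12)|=|(3 18 12 13 14 7 15)(16 17)|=14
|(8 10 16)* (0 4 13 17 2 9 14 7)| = 24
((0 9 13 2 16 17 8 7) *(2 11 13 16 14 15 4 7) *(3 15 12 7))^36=(17)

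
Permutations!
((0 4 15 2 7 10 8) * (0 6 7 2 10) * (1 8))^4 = (0 1)(4 8)(6 15)(7 10)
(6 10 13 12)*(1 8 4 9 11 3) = (1 8 4 9 11 3)(6 10 13 12) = [0, 8, 2, 1, 9, 5, 10, 7, 4, 11, 13, 3, 6, 12]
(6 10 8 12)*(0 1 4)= (0 1 4)(6 10 8 12)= [1, 4, 2, 3, 0, 5, 10, 7, 12, 9, 8, 11, 6]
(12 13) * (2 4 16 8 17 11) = (2 4 16 8 17 11)(12 13) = [0, 1, 4, 3, 16, 5, 6, 7, 17, 9, 10, 2, 13, 12, 14, 15, 8, 11]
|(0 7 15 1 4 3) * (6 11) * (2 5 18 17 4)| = 10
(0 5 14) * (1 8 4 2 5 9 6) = (0 9 6 1 8 4 2 5 14) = [9, 8, 5, 3, 2, 14, 1, 7, 4, 6, 10, 11, 12, 13, 0]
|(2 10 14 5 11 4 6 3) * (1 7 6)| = 10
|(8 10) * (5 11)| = |(5 11)(8 10)| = 2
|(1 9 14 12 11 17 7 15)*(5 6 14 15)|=21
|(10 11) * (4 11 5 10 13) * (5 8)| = 3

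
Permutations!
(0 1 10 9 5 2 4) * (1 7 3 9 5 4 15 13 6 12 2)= (0 7 3 9 4)(1 10 5)(2 15 13 6 12)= [7, 10, 15, 9, 0, 1, 12, 3, 8, 4, 5, 11, 2, 6, 14, 13]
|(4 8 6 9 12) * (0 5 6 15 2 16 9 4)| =|(0 5 6 4 8 15 2 16 9 12)| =10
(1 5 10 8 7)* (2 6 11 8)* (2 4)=[0, 5, 6, 3, 2, 10, 11, 1, 7, 9, 4, 8]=(1 5 10 4 2 6 11 8 7)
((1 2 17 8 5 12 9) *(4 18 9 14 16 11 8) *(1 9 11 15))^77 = (1 11 16 4 12 2 8 15 18 14 17 5)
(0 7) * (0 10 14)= (0 7 10 14)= [7, 1, 2, 3, 4, 5, 6, 10, 8, 9, 14, 11, 12, 13, 0]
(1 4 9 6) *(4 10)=(1 10 4 9 6)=[0, 10, 2, 3, 9, 5, 1, 7, 8, 6, 4]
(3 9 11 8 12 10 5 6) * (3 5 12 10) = (3 9 11 8 10 12)(5 6) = [0, 1, 2, 9, 4, 6, 5, 7, 10, 11, 12, 8, 3]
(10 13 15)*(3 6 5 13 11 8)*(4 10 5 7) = (3 6 7 4 10 11 8)(5 13 15) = [0, 1, 2, 6, 10, 13, 7, 4, 3, 9, 11, 8, 12, 15, 14, 5]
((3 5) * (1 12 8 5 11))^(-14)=(1 3 8)(5 12 11)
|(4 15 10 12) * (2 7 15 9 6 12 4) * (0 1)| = 8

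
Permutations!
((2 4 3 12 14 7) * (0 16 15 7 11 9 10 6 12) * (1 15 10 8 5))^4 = (0 12 8 7)(1 4 10 11)(2 16 14 5)(3 6 9 15)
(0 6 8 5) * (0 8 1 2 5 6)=(1 2 5 8 6)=[0, 2, 5, 3, 4, 8, 1, 7, 6]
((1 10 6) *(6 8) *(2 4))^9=((1 10 8 6)(2 4))^9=(1 10 8 6)(2 4)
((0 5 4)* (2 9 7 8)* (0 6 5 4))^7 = ((0 4 6 5)(2 9 7 8))^7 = (0 5 6 4)(2 8 7 9)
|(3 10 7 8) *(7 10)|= 3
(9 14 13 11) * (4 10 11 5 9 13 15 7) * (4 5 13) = (4 10 11)(5 9 14 15 7) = [0, 1, 2, 3, 10, 9, 6, 5, 8, 14, 11, 4, 12, 13, 15, 7]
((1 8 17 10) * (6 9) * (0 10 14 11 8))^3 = (6 9)(8 11 14 17)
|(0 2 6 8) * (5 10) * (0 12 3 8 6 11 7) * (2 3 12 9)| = 14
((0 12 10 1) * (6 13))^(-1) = (0 1 10 12)(6 13)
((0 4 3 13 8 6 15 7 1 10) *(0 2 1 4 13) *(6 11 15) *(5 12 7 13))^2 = (0 12 4)(1 2 10)(3 5 7)(8 15)(11 13)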